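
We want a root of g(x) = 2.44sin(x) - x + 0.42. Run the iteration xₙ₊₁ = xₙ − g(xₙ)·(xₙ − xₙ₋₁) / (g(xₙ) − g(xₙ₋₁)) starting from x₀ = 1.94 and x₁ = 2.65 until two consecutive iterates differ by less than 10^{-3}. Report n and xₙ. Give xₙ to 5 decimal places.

n = 5, xₙ = 2.27678

g(1.94) = 0.7555806, g(2.65) = -1.0782455
x₂ = 2.6500000 − (-1.0782455)·(0.7100000)/(-1.8338261) = 2.2325371;  |Δ| = 0.4174629
g(2.2325371) = 0.1124367
x₃ = 2.2325371 − 0.1124367·(-0.4174629)/(1.1906822) = 2.2719584;  |Δ| = 0.0394212
g(2.2719584) = 0.0124287
x₄ = 2.2719584 − 0.0124287·(0.0394212)/(-0.1000080) = 2.2768575;  |Δ| = 0.0048992
g(2.2768575) = -0.0002044
x₅ = 2.2768575 − (-0.0002044)·(0.0048992)/(-0.0126331) = 2.2767783;  |Δ| = 0.0000792
|x₅ − x₄| = 0.0000792 < 10^{-3}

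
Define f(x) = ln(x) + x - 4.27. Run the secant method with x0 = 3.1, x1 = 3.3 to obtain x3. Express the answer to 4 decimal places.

3.1292

f(3.1) = -0.038598, f(3.3) = 0.223922
x2 = 3.300000 − 0.223922·(3.300000 − 3.100000) / (0.223922 − (-0.038598)) = 3.300000 − (0.044784)/(0.262520) = 3.129406
f(3.129406) = 0.000249
x3 = 3.129406 − 0.000249·(3.129406 − 3.300000) / (0.000249 − 0.223922) = 3.129406 − (-0.000042)/(-0.223674) = 3.129216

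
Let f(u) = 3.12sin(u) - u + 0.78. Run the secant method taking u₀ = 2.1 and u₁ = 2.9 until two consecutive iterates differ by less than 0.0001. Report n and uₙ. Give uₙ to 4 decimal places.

f(2.1) = 1.373213, f(2.9) = -1.373542
u₂ = 2.900000 − (-1.373542)·(0.800000)/(-2.746755) = 2.499952;  |Δ| = 0.400048
f(2.499952) = 0.147401
u₃ = 2.499952 − 0.147401·(-0.400048)/(1.520943) = 2.538722;  |Δ| = 0.038770
f(2.538722) = 0.010346
u₄ = 2.538722 − 0.010346·(0.038770)/(-0.137055) = 2.541649;  |Δ| = 0.002927
f(2.541649) = -0.000110
u₅ = 2.541649 − (-0.000110)·(0.002927)/(-0.010456) = 2.541618;  |Δ| = 0.000031
|u₅ − u₄| = 0.000031 < 0.0001

n = 5, uₙ = 2.5416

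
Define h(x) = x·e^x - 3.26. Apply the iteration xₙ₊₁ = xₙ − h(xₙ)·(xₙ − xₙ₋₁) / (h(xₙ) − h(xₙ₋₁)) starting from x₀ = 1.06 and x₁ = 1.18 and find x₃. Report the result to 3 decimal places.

h(1.06) = -0.20045, h(1.18) = 0.58016
x₂ = 1.18000 − 0.58016·(1.18000 − 1.06000) / (0.58016 − (-0.20045)) = 1.18000 − (0.06962)/(0.78061) = 1.09081
h(1.09081) = -0.01298
x₃ = 1.09081 − (-0.01298)·(1.09081 − 1.18000) / (-0.01298 − 0.58016) = 1.09081 − (0.00116)/(-0.59314) = 1.09277

1.093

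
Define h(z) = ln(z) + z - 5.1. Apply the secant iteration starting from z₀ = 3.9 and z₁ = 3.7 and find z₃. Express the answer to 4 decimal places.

h(3.9) = 0.160977, h(3.7) = -0.091667
z₂ = 3.700000 − (-0.091667)·(3.700000 − 3.900000) / (-0.091667 − 0.160977) = 3.700000 − (0.018333)/(-0.252644) = 3.772566
h(3.772566) = 0.000322
z₃ = 3.772566 − 0.000322·(3.772566 − 3.700000) / (0.000322 − (-0.091667)) = 3.772566 − (0.000023)/(0.091989) = 3.772312

3.7723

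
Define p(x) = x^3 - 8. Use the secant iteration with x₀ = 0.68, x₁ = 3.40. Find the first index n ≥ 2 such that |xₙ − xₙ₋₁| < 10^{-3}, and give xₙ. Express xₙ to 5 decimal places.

n = 8, xₙ = 2.00000

p(0.68) = -7.6855680, p(3.40) = 31.3040000
x₂ = 3.4000000 − 31.3040000·(2.7200000)/(38.9895680) = 1.2161625;  |Δ| = 2.1838375
p(1.2161625) = -6.2012333
x₃ = 1.2161625 − (-6.2012333)·(-2.1838375)/(-37.5052333) = 1.5772451;  |Δ| = 0.3610826
p(1.5772451) = -4.0762842
x₄ = 1.5772451 − (-4.0762842)·(0.3610826)/(2.1249491) = 2.2699088;  |Δ| = 0.6926637
p(2.2699088) = 3.6956732
x₅ = 2.2699088 − 3.6956732·(0.6926637)/(7.7719574) = 1.9405376;  |Δ| = 0.3293712
p(1.9405376) = -0.6925441
x₆ = 1.9405376 − (-0.6925441)·(-0.3293712)/(-4.3882174) = 1.9925187;  |Δ| = 0.0519810
p(1.9925187) = -0.0894407
x₇ = 1.9925187 − (-0.0894407)·(0.0519810)/(0.6031034) = 2.0002275;  |Δ| = 0.0077088
p(2.0002275) = 0.0027301
x₈ = 2.0002275 − 0.0027301·(0.0077088)/(0.0921709) = 1.9999991;  |Δ| = 0.0002283
|x₈ − x₇| = 0.0002283 < 10^{-3}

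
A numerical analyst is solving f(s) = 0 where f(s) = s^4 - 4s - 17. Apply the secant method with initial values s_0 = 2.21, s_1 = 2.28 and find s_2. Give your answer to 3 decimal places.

f(2.21) = -1.98557, f(2.28) = 0.90336
s_2 = 2.28000 − 0.90336·(2.28000 − 2.21000) / (0.90336 − (-1.98557)) = 2.28000 − (0.06324)/(2.88893) = 2.25811

2.258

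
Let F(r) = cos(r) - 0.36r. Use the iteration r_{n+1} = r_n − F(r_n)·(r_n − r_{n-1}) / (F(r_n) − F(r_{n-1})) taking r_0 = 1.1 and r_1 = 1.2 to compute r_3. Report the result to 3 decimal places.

1.146

F(1.1) = 0.05760, F(1.2) = -0.06964
r_2 = 1.20000 − (-0.06964)·(1.20000 − 1.10000) / (-0.06964 − 0.05760) = 1.20000 − (-0.00696)/(-0.12724) = 1.14527
F(1.14527) = 0.00051
r_3 = 1.14527 − 0.00051·(1.14527 − 1.20000) / (0.00051 − (-0.06964)) = 1.14527 − (-0.00003)/(0.07015) = 1.14566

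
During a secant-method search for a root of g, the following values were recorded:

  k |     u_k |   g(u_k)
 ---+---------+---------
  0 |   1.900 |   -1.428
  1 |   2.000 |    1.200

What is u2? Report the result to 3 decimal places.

1.954

u2 = 2.000 − 1.200·(2.000 − 1.900) / (1.200 − (-1.428))
   = 2.000 − (0.12000)/(2.62800) = 1.95434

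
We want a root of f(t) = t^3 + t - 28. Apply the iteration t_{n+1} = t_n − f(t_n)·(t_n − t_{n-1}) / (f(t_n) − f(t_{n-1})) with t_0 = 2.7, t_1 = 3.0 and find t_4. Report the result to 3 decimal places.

f(2.7) = -5.61700, f(3.0) = 2.00000
t_2 = 3.00000 − 2.00000·(3.00000 − 2.70000) / (2.00000 − (-5.61700)) = 3.00000 − (0.60000)/(7.61700) = 2.92123
f(2.92123) = -0.15024
t_3 = 2.92123 − (-0.15024)·(2.92123 − 3.00000) / (-0.15024 − 2.00000) = 2.92123 − (0.01183)/(-2.15024) = 2.92673
f(2.92673) = -0.00357
t_4 = 2.92673 − (-0.00357)·(2.92673 − 2.92123) / (-0.00357 − (-0.15024)) = 2.92673 − (-0.00002)/(0.14667) = 2.92687

2.927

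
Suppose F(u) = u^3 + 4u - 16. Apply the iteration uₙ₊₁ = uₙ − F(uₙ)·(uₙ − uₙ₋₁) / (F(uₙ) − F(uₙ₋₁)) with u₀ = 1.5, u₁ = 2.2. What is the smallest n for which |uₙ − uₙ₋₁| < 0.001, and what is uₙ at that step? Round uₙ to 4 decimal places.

F(1.5) = -6.625000, F(2.2) = 3.448000
u₂ = 2.200000 − 3.448000·(0.700000)/(10.073000) = 1.960389;  |Δ| = 0.239611
F(1.960389) = -0.624421
u₃ = 1.960389 − (-0.624421)·(-0.239611)/(-4.072421) = 1.997129;  |Δ| = 0.036739
F(1.997129) = -0.045894
u₄ = 1.997129 − (-0.045894)·(0.036739)/(0.578527) = 2.000043;  |Δ| = 0.002915
F(2.000043) = 0.000689
u₅ = 2.000043 − 0.000689·(0.002915)/(0.046583) = 2.000000;  |Δ| = 0.000043
|u₅ − u₄| = 0.000043 < 0.001

n = 5, uₙ = 2.0000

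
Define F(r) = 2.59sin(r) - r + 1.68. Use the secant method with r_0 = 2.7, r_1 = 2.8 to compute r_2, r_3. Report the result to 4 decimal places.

2.7256, 2.7259

F(2.7) = 0.086914, F(2.8) = -0.252381
r_2 = 2.800000 − (-0.252381)·(2.800000 − 2.700000) / (-0.252381 − 0.086914) = 2.800000 − (-0.025238)/(-0.339295) = 2.725616
F(2.725616) = 0.000960
r_3 = 2.725616 − 0.000960·(2.725616 − 2.800000) / (0.000960 − (-0.252381)) = 2.725616 − (-0.000071)/(0.253341) = 2.725898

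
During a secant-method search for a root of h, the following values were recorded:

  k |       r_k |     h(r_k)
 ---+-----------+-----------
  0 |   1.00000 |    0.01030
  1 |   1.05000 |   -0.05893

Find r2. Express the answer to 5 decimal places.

r2 = 1.05000 − (-0.05893)·(1.05000 − 1.00000) / (-0.05893 − 0.01030)
   = 1.05000 − (-0.0029465)/(-0.0692300) = 1.0074390

1.00744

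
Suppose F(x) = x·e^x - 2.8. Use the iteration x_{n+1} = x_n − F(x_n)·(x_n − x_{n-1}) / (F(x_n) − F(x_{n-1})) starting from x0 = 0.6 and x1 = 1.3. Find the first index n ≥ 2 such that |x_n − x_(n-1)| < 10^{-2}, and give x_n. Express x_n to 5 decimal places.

F(0.6) = -1.7067287, F(1.3) = 1.9700857
x2 = 1.3000000 − 1.9700857·(0.7000000)/(3.6768144) = 0.9249308;  |Δ| = 0.3750692
F(0.9249308) = -0.4676080
x3 = 0.9249308 − (-0.4676080)·(-0.3750692)/(-2.4376936) = 0.9968780;  |Δ| = 0.0719473
F(0.9968780) = -0.0986513
x4 = 0.9968780 − (-0.0986513)·(0.0719473)/(0.3689566) = 1.0161152;  |Δ| = 0.0192372
F(1.0161152) = 0.0069598
x5 = 1.0161152 − 0.0069598·(0.0192372)/(0.1056111) = 1.0148475;  |Δ| = 0.0012677
|x5 − x4| = 0.0012677 < 10^{-2}

n = 5, x_n = 1.01485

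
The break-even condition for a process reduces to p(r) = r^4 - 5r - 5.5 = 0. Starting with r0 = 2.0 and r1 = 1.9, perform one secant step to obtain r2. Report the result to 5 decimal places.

p(2.0) = 0.5000000, p(1.9) = -1.9679000
r2 = 1.9000000 − (-1.9679000)·(1.9000000 − 2.0000000) / (-1.9679000 − 0.5000000) = 1.9000000 − (0.1967900)/(-2.4679000) = 1.9797399

1.97974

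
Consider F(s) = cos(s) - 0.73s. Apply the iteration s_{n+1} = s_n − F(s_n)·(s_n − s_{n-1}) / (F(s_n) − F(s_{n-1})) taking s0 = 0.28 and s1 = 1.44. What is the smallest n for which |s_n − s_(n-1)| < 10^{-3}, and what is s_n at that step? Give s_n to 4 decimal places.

F(0.28) = 0.756655, F(1.44) = -0.920776
s2 = 1.440000 − (-0.920776)·(1.160000)/(-1.677432) = 0.803252;  |Δ| = 0.636748
F(0.803252) = 0.107996
s3 = 0.803252 − 0.107996·(-0.636748)/(1.028772) = 0.870095;  |Δ| = 0.066843
F(0.870095) = 0.009584
s4 = 0.870095 − 0.009584·(0.066843)/(-0.098411) = 0.876605;  |Δ| = 0.006510
F(0.876605) = -0.000158
s5 = 0.876605 − (-0.000158)·(0.006510)/(-0.009742) = 0.876500;  |Δ| = 0.000105
|s5 − s4| = 0.000105 < 10^{-3}

n = 5, s_n = 0.8765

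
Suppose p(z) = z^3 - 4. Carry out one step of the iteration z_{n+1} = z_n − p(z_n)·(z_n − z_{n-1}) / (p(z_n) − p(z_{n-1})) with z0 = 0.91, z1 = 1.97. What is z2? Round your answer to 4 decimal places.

1.4093

p(0.91) = -3.246429, p(1.97) = 3.645373
z2 = 1.970000 − 3.645373·(1.970000 − 0.910000) / (3.645373 − (-3.246429)) = 1.970000 − (3.864095)/(6.891802) = 1.409320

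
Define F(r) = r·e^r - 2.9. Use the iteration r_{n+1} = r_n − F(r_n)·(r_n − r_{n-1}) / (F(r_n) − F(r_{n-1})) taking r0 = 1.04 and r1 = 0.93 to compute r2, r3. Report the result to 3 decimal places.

F(1.04) = 0.04239, F(0.93) = -0.54291
r2 = 0.93000 − (-0.54291)·(0.93000 − 1.04000) / (-0.54291 − 0.04239) = 0.93000 − (0.05972)/(-0.58529) = 1.03203
F(1.03203) = -0.00332
r3 = 1.03203 − (-0.00332)·(1.03203 − 0.93000) / (-0.00332 − (-0.54291)) = 1.03203 − (-0.00034)/(0.53959) = 1.03266

1.032, 1.033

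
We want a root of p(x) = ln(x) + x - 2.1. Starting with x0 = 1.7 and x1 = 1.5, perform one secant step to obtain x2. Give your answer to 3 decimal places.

p(1.7) = 0.13063, p(1.5) = -0.19453
x2 = 1.50000 − (-0.19453)·(1.50000 − 1.70000) / (-0.19453 − 0.13063) = 1.50000 − (0.03891)/(-0.32516) = 1.61965

1.620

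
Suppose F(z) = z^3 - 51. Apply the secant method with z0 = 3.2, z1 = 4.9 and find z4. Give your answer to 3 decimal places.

F(3.2) = -18.23200, F(4.9) = 66.64900
z2 = 4.90000 − 66.64900·(4.90000 − 3.20000) / (66.64900 − (-18.23200)) = 4.90000 − (113.30330)/(84.88100) = 3.56515
F(3.56515) = -5.68585
z3 = 3.56515 − (-5.68585)·(3.56515 − 4.90000) / (-5.68585 − 66.64900) = 3.56515 − (7.58975)/(-72.33485) = 3.67008
F(3.67008) = -1.56605
z4 = 3.67008 − (-1.56605)·(3.67008 − 3.56515) / (-1.56605 − (-5.68585)) = 3.67008 − (-0.16432)/(4.11980) = 3.70996

3.710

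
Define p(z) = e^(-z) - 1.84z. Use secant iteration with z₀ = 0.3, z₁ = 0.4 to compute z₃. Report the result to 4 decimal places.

0.3739

p(0.3) = 0.188818, p(0.4) = -0.065680
z₂ = 0.400000 − (-0.065680)·(0.400000 − 0.300000) / (-0.065680 − 0.188818) = 0.400000 − (-0.006568)/(-0.254498) = 0.374192
p(0.374192) = -0.000669
z₃ = 0.374192 − (-0.000669)·(0.374192 − 0.400000) / (-0.000669 − (-0.065680)) = 0.374192 − (0.000017)/(0.065011) = 0.373927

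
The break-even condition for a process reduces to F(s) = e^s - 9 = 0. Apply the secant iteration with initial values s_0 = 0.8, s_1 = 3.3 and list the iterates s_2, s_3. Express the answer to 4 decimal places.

F(0.8) = -6.774459, F(3.3) = 18.112639
s_2 = 3.300000 − 18.112639·(3.300000 − 0.800000) / (18.112639 − (-6.774459)) = 3.300000 − (45.281597)/(24.887098) = 1.480519
F(1.480519) = -4.604773
s_3 = 1.480519 − (-4.604773)·(1.480519 − 3.300000) / (-4.604773 − 18.112639) = 1.480519 − (8.378296)/(-22.717412) = 1.849324

1.4805, 1.8493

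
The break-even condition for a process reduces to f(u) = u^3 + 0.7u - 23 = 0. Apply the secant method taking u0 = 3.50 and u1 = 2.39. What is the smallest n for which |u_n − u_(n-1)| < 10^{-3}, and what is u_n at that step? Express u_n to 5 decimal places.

n = 5, u_n = 2.76184

f(3.50) = 22.3250000, f(2.39) = -7.6750810
u2 = 2.3900000 − (-7.6750810)·(-1.1100000)/(-30.0000810) = 2.6739772;  |Δ| = 0.2839772
f(2.6739772) = -2.0088663
u3 = 2.6739772 − (-2.0088663)·(0.2839772)/(5.6662147) = 2.7746568;  |Δ| = 0.1006796
f(2.7746568) = 0.3035676
u4 = 2.7746568 − 0.3035676·(0.1006796)/(2.3124339) = 2.7614400;  |Δ| = 0.0132168
f(2.7614400) = -0.0094907
u5 = 2.7614400 − (-0.0094907)·(-0.0132168)/(-0.3130583) = 2.7618407;  |Δ| = 0.0004007
|u5 − u4| = 0.0004007 < 10^{-3}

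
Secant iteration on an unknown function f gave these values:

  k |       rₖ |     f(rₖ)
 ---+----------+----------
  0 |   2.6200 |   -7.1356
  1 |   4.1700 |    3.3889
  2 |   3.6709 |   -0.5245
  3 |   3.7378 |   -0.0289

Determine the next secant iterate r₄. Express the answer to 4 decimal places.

r₄ = 3.7378 − (-0.0289)·(3.7378 − 3.6709) / (-0.0289 − (-0.5245))
   = 3.7378 − (-0.001933)/(0.495600) = 3.741701

3.7417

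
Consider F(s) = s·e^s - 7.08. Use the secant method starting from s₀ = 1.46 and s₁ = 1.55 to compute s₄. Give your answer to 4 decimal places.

1.5312

F(1.46) = -0.793299, F(1.55) = 0.222779
s₂ = 1.550000 − 0.222779·(1.550000 − 1.460000) / (0.222779 − (-0.793299)) = 1.550000 − (0.020050)/(1.016078) = 1.530267
F(1.530267) = -0.011067
s₃ = 1.530267 − (-0.011067)·(1.530267 − 1.550000) / (-0.011067 − 0.222779) = 1.530267 − (0.000218)/(-0.233846) = 1.531201
F(1.531201) = -0.000144
s₄ = 1.531201 − (-0.000144)·(1.531201 − 1.530267) / (-0.000144 − (-0.011067)) = 1.531201 − (0.000000)/(0.010923) = 1.531213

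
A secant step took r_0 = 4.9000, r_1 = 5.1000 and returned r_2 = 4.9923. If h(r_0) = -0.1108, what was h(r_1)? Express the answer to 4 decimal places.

0.1293

The secant line through (4.9000, -0.1108) and (5.1000, h(r_1)) crosses zero at r_2 = 4.9923.
So (4.9000, -0.1108), (5.1000, h(r_1)), (4.9923, 0) are collinear:
h(r_1) = -0.1108 · (5.1000 − 4.9923) / (4.9000 − 4.9923) = -0.1108 · (0.107700)/(-0.092300) = 0.129287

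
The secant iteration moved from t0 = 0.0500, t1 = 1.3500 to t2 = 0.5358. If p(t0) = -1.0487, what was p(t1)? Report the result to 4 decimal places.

1.7576

The secant line through (0.0500, -1.0487) and (1.3500, p(t1)) crosses zero at t2 = 0.5358.
So (0.0500, -1.0487), (1.3500, p(t1)), (0.5358, 0) are collinear:
p(t1) = -1.0487 · (1.3500 − 0.5358) / (0.0500 − 0.5358) = -1.0487 · (0.814200)/(-0.485800) = 1.757619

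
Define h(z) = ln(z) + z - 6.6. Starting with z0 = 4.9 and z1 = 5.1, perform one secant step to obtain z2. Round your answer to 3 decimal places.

h(4.9) = -0.11076, h(5.1) = 0.12924
z2 = 5.10000 − 0.12924·(5.10000 − 4.90000) / (0.12924 − (-0.11076)) = 5.10000 − (0.02585)/(0.24001) = 4.99230

4.992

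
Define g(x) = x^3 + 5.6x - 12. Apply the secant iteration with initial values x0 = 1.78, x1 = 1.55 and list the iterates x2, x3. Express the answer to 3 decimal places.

g(1.78) = 3.60775, g(1.55) = 0.40387
x2 = 1.55000 − 0.40387·(1.55000 − 1.78000) / (0.40387 − 3.60775) = 1.55000 − (-0.09289)/(-3.20388) = 1.52101
g(1.52101) = 0.03643
x3 = 1.52101 − 0.03643·(1.52101 − 1.55000) / (0.03643 − 0.40387) = 1.52101 − (-0.00106)/(-0.36745) = 1.51813

1.521, 1.518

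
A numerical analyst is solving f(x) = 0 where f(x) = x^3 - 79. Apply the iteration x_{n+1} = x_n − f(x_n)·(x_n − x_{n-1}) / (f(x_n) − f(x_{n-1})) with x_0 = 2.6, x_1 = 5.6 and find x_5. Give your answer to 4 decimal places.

f(2.6) = -61.424000, f(5.6) = 96.616000
x_2 = 5.600000 − 96.616000·(5.600000 − 2.600000) / (96.616000 − (-61.424000)) = 5.600000 − (289.848000)/(158.040000) = 3.765983
f(3.765983) = -25.588452
x_3 = 3.765983 − (-25.588452)·(3.765983 − 5.600000) / (-25.588452 − 96.616000) = 3.765983 − (46.929648)/(-122.204452) = 4.150009
f(4.150009) = -7.526161
x_4 = 4.150009 − (-7.526161)·(4.150009 − 3.765983) / (-7.526161 − (-25.588452)) = 4.150009 − (-2.890239)/(18.062290) = 4.310024
f(4.310024) = 1.064333
x_5 = 4.310024 − 1.064333·(4.310024 − 4.150009) / (1.064333 − (-7.526161)) = 4.310024 − (0.170309)/(8.590494) = 4.290199

4.2902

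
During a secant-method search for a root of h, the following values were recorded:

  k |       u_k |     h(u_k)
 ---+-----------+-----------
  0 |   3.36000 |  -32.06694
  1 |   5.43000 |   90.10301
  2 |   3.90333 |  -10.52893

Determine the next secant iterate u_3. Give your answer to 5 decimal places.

4.06306

u_3 = 3.90333 − (-10.52893)·(3.90333 − 5.43000) / (-10.52893 − 90.10301)
   = 3.90333 − (16.0742016)/(-100.6319400) = 4.0630626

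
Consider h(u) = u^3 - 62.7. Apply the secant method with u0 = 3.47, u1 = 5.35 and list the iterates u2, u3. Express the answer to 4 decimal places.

h(3.47) = -20.918077, h(5.35) = 90.430375
u2 = 5.350000 − 90.430375·(5.350000 − 3.470000) / (90.430375 − (-20.918077)) = 5.350000 − (170.009105)/(111.348452) = 3.823179
h(3.823179) = -6.817729
u3 = 3.823179 − (-6.817729)·(3.823179 − 5.350000) / (-6.817729 − 90.430375) = 3.823179 − (10.409448)/(-97.248104) = 3.930220

3.8232, 3.9302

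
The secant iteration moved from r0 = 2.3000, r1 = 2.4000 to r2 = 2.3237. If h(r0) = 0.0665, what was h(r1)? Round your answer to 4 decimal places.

The secant line through (2.3000, 0.0665) and (2.4000, h(r1)) crosses zero at r2 = 2.3237.
So (2.3000, 0.0665), (2.4000, h(r1)), (2.3237, 0) are collinear:
h(r1) = 0.0665 · (2.4000 − 2.3237) / (2.3000 − 2.3237) = 0.0665 · (0.076300)/(-0.023700) = -0.214091

-0.2141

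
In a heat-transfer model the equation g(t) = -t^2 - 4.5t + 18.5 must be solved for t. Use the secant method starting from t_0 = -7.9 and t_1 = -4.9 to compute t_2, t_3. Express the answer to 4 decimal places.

-6.8928, -7.1680

g(-7.9) = -8.360000, g(-4.9) = 16.540000
t_2 = -4.900000 − 16.540000·(-4.900000 − (-7.900000)) / (16.540000 − (-8.360000)) = -4.900000 − (49.620000)/(24.900000) = -6.892771
g(-6.892771) = 2.007177
t_3 = -6.892771 − 2.007177·(-6.892771 − (-4.900000)) / (2.007177 − 16.540000) = -6.892771 − (-3.999844)/(-14.532823) = -7.167999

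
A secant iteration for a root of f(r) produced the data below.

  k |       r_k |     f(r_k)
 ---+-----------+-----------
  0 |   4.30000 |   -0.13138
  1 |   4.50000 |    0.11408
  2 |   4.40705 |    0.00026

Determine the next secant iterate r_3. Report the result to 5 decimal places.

4.40684

r_3 = 4.40705 − 0.00026·(4.40705 − 4.50000) / (0.00026 − 0.11408)
   = 4.40705 − (-0.0000242)/(-0.1138200) = 4.4068377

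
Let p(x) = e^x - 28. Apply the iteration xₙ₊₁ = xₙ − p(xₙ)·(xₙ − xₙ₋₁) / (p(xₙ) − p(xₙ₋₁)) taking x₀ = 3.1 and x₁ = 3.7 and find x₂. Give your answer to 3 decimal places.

p(3.1) = -5.80205, p(3.7) = 12.44730
x₂ = 3.70000 − 12.44730·(3.70000 − 3.10000) / (12.44730 − (-5.80205)) = 3.70000 − (7.46838)/(18.24935) = 3.29076

3.291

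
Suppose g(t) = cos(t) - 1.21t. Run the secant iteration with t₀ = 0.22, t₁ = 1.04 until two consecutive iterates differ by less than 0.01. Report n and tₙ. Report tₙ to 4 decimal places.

g(0.22) = 0.709697, g(1.04) = -0.752180
t₂ = 1.040000 − (-0.752180)·(0.820000)/(-1.461877) = 0.618085;  |Δ| = 0.421915
g(0.618085) = 0.067106
t₃ = 0.618085 − 0.067106·(-0.421915)/(0.819286) = 0.652644;  |Δ| = 0.034558
g(0.652644) = 0.004782
t₄ = 0.652644 − 0.004782·(0.034558)/(-0.062324) = 0.655295;  |Δ| = 0.002652
|t₄ − t₃| = 0.002652 < 0.01

n = 4, tₙ = 0.6553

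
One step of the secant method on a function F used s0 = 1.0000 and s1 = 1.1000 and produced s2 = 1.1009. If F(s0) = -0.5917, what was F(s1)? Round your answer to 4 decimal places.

The secant line through (1.0000, -0.5917) and (1.1000, F(s1)) crosses zero at s2 = 1.1009.
So (1.0000, -0.5917), (1.1000, F(s1)), (1.1009, 0) are collinear:
F(s1) = -0.5917 · (1.1000 − 1.1009) / (1.0000 − 1.1009) = -0.5917 · (-0.000900)/(-0.100900) = -0.005278

-0.0053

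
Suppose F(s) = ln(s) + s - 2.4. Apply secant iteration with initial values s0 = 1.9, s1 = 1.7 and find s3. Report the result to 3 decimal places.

1.808

F(1.9) = 0.14185, F(1.7) = -0.16937
s2 = 1.70000 − (-0.16937)·(1.70000 − 1.90000) / (-0.16937 − 0.14185) = 1.70000 − (0.03387)/(-0.31123) = 1.80884
F(1.80884) = 0.00153
s3 = 1.80884 − 0.00153·(1.80884 − 1.70000) / (0.00153 − (-0.16937)) = 1.80884 − (0.00017)/(0.17090) = 1.80787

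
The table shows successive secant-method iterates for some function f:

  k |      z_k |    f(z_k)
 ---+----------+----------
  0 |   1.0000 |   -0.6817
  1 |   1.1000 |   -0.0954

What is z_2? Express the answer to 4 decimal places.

z_2 = 1.1000 − (-0.0954)·(1.1000 − 1.0000) / (-0.0954 − (-0.6817))
   = 1.1000 − (-0.009540)/(0.586300) = 1.116272

1.1163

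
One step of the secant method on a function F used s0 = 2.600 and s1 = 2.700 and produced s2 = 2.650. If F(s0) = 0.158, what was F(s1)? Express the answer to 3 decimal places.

The secant line through (2.600, 0.158) and (2.700, F(s1)) crosses zero at s2 = 2.650.
So (2.600, 0.158), (2.700, F(s1)), (2.650, 0) are collinear:
F(s1) = 0.158 · (2.700 − 2.650) / (2.600 − 2.650) = 0.158 · (0.05000)/(-0.05000) = -0.15800

-0.158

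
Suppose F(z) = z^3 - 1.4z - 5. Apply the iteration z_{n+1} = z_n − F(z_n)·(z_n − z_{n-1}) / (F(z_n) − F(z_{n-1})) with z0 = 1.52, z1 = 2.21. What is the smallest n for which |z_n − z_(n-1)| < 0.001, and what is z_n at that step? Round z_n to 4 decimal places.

n = 5, z_n = 1.9809

F(1.52) = -3.616192, F(2.21) = 2.699861
z2 = 2.210000 − 2.699861·(0.690000)/(6.316053) = 1.915052;  |Δ| = 0.294948
F(1.915052) = -0.657760
z3 = 1.915052 − (-0.657760)·(-0.294948)/(-3.357621) = 1.972833;  |Δ| = 0.057780
F(1.972833) = -0.083563
z4 = 1.972833 − (-0.083563)·(0.057780)/(0.574197) = 1.981242;  |Δ| = 0.008409
F(1.981242) = 0.003267
z5 = 1.981242 − 0.003267·(0.008409)/(0.086830) = 1.980925;  |Δ| = 0.000316
|z5 − z4| = 0.000316 < 0.001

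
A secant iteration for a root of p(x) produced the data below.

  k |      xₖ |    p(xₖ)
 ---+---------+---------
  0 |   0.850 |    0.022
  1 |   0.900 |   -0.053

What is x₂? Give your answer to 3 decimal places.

0.865

x₂ = 0.900 − (-0.053)·(0.900 − 0.850) / (-0.053 − 0.022)
   = 0.900 − (-0.00265)/(-0.07500) = 0.86467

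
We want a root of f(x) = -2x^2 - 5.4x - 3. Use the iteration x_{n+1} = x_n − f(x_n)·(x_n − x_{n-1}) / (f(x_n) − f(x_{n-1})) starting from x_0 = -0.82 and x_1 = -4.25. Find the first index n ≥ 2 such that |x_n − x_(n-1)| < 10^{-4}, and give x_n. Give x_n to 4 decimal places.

n = 7, x_n = -0.7821

f(-0.82) = 0.083200, f(-4.25) = -16.175000
x_2 = -4.250000 − (-16.175000)·(-3.430000)/(-16.258200) = -0.837553;  |Δ| = 3.412447
f(-0.837553) = 0.119796
x_3 = -0.837553 − 0.119796·(3.412447)/(16.294796) = -0.862640;  |Δ| = 0.025088
f(-0.862640) = 0.169961
x_4 = -0.862640 − 0.169961·(-0.025088)/(0.050165) = -0.777643;  |Δ| = 0.084997
f(-0.777643) = -0.010184
x_5 = -0.777643 − (-0.010184)·(0.084997)/(-0.180145) = -0.782449;  |Δ| = 0.004805
f(-0.782449) = 0.000771
x_6 = -0.782449 − 0.000771·(-0.004805)/(0.010955) = -0.782110;  |Δ| = 0.000338
f(-0.782110) = 0.000003
x_7 = -0.782110 − 0.000003·(0.000338)/(-0.000768) = -0.782109;  |Δ| = 0.000001
|x_7 − x_6| = 0.000001 < 10^{-4}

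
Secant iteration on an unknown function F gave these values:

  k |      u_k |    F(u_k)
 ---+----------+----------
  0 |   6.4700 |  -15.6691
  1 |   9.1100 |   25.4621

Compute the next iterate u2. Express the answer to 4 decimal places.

7.4757

u2 = 9.1100 − 25.4621·(9.1100 − 6.4700) / (25.4621 − (-15.6691))
   = 9.1100 − (67.219944)/(41.131200) = 7.475719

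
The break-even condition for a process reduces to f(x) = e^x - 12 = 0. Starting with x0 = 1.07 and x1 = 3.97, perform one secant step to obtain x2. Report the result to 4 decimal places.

1.5962

f(1.07) = -9.084621, f(3.97) = 40.984531
x2 = 3.970000 − 40.984531·(3.970000 − 1.070000) / (40.984531 − (-9.084621)) = 3.970000 − (118.855139)/(50.069151) = 1.596180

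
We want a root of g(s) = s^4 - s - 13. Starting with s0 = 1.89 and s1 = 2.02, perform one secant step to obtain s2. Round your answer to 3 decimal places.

1.964

g(1.89) = -2.13010, g(2.02) = 1.62966
s2 = 2.02000 − 1.62966·(2.02000 − 1.89000) / (1.62966 − (-2.13010)) = 2.02000 − (0.21186)/(3.75977) = 1.96365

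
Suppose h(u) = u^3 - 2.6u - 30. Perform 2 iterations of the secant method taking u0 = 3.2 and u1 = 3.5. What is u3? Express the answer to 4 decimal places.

3.3852

h(3.2) = -5.552000, h(3.5) = 3.775000
u2 = 3.500000 − 3.775000·(3.500000 − 3.200000) / (3.775000 − (-5.552000)) = 3.500000 − (1.132500)/(9.327000) = 3.378578
h(3.378578) = -0.218537
u3 = 3.378578 − (-0.218537)·(3.378578 − 3.500000) / (-0.218537 − 3.775000) = 3.378578 − (0.026535)/(-3.993537) = 3.385223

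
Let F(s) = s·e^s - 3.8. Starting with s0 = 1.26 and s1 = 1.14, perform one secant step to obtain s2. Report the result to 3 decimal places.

F(1.26) = 0.64203, F(1.14) = -0.23548
s2 = 1.14000 − (-0.23548)·(1.14000 − 1.26000) / (-0.23548 − 0.64203) = 1.14000 − (0.02826)/(-0.87752) = 1.17220

1.172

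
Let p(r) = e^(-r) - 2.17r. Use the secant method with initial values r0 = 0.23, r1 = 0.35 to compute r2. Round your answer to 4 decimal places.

0.3312

p(0.23) = 0.295434, p(0.35) = -0.054812
r2 = 0.350000 − (-0.054812)·(0.350000 − 0.230000) / (-0.054812 − 0.295434) = 0.350000 − (-0.006577)/(-0.350246) = 0.331221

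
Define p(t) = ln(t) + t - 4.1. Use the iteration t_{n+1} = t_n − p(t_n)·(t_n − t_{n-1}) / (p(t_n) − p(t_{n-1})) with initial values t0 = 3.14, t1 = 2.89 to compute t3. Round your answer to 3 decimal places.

3.001

p(3.14) = 0.18422, p(2.89) = -0.14874
t2 = 2.89000 − (-0.14874)·(2.89000 − 3.14000) / (-0.14874 − 0.18422) = 2.89000 − (0.03719)/(-0.33297) = 3.00168
p(3.00168) = 0.00085
t3 = 3.00168 − 0.00085·(3.00168 − 2.89000) / (0.00085 − (-0.14874)) = 3.00168 − (0.00010)/(0.14960) = 3.00104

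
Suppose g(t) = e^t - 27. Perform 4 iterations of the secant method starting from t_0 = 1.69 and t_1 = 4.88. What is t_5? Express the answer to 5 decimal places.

3.12907

g(1.69) = -21.5805193, g(4.88) = 104.6306639
t_2 = 4.8800000 − 104.6306639·(4.8800000 − 1.6900000) / (104.6306639 − (-21.5805193)) = 4.8800000 − (333.7718178)/(126.2111832) = 2.2354497
g(2.2354497) = -17.6493138
t_3 = 2.2354497 − (-17.6493138)·(2.2354497 − 4.8800000) / (-17.6493138 − 104.6306639) = 2.2354497 − (46.6744973)/(-122.2799776) = 2.6171516
g(2.6171516) = -13.3033454
t_4 = 2.6171516 − (-13.3033454)·(2.6171516 − 2.2354497) / (-13.3033454 − (-17.6493138)) = 2.6171516 − (-5.0779119)/(4.3459684) = 3.7855706
g(3.7855706) = 17.0608041
t_5 = 3.7855706 − 17.0608041·(3.7855706 − 2.6171516) / (17.0608041 − (-13.3033454)) = 3.7855706 − (19.9341673)/(30.3641495) = 3.1290672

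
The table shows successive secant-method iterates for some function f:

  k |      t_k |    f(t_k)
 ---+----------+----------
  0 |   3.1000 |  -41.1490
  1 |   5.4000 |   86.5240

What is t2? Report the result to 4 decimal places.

t2 = 5.4000 − 86.5240·(5.4000 − 3.1000) / (86.5240 − (-41.1490))
   = 5.4000 − (199.005200)/(127.673000) = 3.841290

3.8413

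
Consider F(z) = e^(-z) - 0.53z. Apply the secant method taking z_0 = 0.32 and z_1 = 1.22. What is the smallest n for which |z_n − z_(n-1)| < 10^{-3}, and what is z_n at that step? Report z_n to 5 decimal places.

F(0.32) = 0.5565490, F(1.22) = -0.3513698
z_2 = 1.2200000 − (-0.3513698)·(0.9000000)/(-0.9079189) = 0.8716948;  |Δ| = 0.3483052
F(0.8716948) = -0.0437561
z_3 = 0.8716948 − (-0.0437561)·(-0.3483052)/(0.3076137) = 0.8221506;  |Δ| = 0.0495443
F(0.8221506) = 0.0037457
z_4 = 0.8221506 − 0.0037457·(-0.0495443)/(0.0475019) = 0.8260573;  |Δ| = 0.0039068
F(0.8260573) = -0.0000385
z_5 = 0.8260573 − (-0.0000385)·(0.0039068)/(-0.0037842) = 0.8260176;  |Δ| = 0.0000397
|z_5 − z_4| = 0.0000397 < 10^{-3}

n = 5, z_n = 0.82602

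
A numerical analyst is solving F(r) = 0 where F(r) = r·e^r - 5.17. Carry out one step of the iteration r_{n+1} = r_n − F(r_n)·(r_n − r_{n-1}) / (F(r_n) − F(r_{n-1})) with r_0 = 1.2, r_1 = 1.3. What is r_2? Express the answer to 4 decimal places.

1.3509

F(1.2) = -1.185860, F(1.3) = -0.399914
r_2 = 1.300000 − (-0.399914)·(1.300000 − 1.200000) / (-0.399914 − (-1.185860)) = 1.300000 − (-0.039991)/(0.785945) = 1.350883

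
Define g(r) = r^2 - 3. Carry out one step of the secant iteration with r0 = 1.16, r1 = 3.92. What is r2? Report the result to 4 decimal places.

g(1.16) = -1.654400, g(3.92) = 12.366400
r2 = 3.920000 − 12.366400·(3.920000 − 1.160000) / (12.366400 − (-1.654400)) = 3.920000 − (34.131264)/(14.020800) = 1.485669

1.4857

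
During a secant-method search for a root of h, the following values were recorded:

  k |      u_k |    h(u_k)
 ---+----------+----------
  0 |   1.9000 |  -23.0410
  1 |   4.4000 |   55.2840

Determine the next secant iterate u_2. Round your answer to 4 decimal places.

u_2 = 4.4000 − 55.2840·(4.4000 − 1.9000) / (55.2840 − (-23.0410))
   = 4.4000 − (138.210000)/(78.325000) = 2.635429

2.6354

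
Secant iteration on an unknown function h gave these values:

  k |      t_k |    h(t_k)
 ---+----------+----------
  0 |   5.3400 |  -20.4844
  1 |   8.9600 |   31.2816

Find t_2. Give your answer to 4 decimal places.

t_2 = 8.9600 − 31.2816·(8.9600 − 5.3400) / (31.2816 − (-20.4844))
   = 8.9600 − (113.239392)/(51.766000) = 6.772476

6.7725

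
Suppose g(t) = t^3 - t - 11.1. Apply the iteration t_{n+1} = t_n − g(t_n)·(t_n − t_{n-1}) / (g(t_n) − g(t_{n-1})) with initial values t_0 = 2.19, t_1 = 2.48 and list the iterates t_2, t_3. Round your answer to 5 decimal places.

g(2.19) = -2.7865410, g(2.48) = 1.6729920
t_2 = 2.4800000 − 1.6729920·(2.4800000 − 2.1900000) / (1.6729920 − (-2.7865410)) = 2.4800000 − (0.4851677)/(4.4595330) = 2.3712066
g(2.3712066) = -0.1388109
t_3 = 2.3712066 − (-0.1388109)·(2.3712066 − 2.4800000) / (-0.1388109 − 1.6729920) = 2.3712066 − (0.0151017)/(-1.8118029) = 2.3795418

2.37121, 2.37954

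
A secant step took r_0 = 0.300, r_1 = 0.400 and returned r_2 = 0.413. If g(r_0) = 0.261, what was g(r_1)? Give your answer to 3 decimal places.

The secant line through (0.300, 0.261) and (0.400, g(r_1)) crosses zero at r_2 = 0.413.
So (0.300, 0.261), (0.400, g(r_1)), (0.413, 0) are collinear:
g(r_1) = 0.261 · (0.400 − 0.413) / (0.300 − 0.413) = 0.261 · (-0.01300)/(-0.11300) = 0.03003

0.030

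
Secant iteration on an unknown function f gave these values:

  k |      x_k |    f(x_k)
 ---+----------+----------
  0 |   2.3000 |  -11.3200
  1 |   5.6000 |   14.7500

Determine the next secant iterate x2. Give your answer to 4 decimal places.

3.7329

x2 = 5.6000 − 14.7500·(5.6000 − 2.3000) / (14.7500 − (-11.3200))
   = 5.6000 − (48.675000)/(26.070000) = 3.732911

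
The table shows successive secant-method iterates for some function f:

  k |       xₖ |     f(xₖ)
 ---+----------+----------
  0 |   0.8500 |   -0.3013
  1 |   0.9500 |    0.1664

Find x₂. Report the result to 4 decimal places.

x₂ = 0.9500 − 0.1664·(0.9500 − 0.8500) / (0.1664 − (-0.3013))
   = 0.9500 − (0.016640)/(0.467700) = 0.914422

0.9144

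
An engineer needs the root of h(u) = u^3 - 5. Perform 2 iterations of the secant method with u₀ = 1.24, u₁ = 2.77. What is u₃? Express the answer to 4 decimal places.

h(1.24) = -3.093376, h(2.77) = 16.253933
u₂ = 2.770000 − 16.253933·(2.770000 − 1.240000) / (16.253933 − (-3.093376)) = 2.770000 − (24.868517)/(19.347309) = 1.484627
h(1.484627) = -1.727711
u₃ = 1.484627 − (-1.727711)·(1.484627 − 2.770000) / (-1.727711 − 16.253933) = 1.484627 − (2.220754)/(-17.981644) = 1.608128

1.6081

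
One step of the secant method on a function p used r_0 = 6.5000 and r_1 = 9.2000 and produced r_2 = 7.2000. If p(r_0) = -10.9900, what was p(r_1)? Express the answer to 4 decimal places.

The secant line through (6.5000, -10.9900) and (9.2000, p(r_1)) crosses zero at r_2 = 7.2000.
So (6.5000, -10.9900), (9.2000, p(r_1)), (7.2000, 0) are collinear:
p(r_1) = -10.9900 · (9.2000 − 7.2000) / (6.5000 − 7.2000) = -10.9900 · (2.000000)/(-0.700000) = 31.400000

31.4000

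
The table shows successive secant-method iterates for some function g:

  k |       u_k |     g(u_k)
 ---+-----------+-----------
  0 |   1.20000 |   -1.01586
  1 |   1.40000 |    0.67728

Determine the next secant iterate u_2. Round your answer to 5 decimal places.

1.32000

u_2 = 1.40000 − 0.67728·(1.40000 − 1.20000) / (0.67728 − (-1.01586))
   = 1.40000 − (0.1354560)/(1.6931400) = 1.3199972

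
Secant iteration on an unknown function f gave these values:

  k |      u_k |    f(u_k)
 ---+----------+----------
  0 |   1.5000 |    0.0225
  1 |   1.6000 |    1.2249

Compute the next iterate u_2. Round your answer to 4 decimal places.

1.4981

u_2 = 1.6000 − 1.2249·(1.6000 − 1.5000) / (1.2249 − 0.0225)
   = 1.6000 − (0.122490)/(1.202400) = 1.498129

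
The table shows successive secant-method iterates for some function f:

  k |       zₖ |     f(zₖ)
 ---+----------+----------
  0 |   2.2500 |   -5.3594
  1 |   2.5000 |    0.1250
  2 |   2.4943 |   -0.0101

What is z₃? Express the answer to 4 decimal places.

z₃ = 2.4943 − (-0.0101)·(2.4943 − 2.5000) / (-0.0101 − 0.1250)
   = 2.4943 − (0.000058)/(-0.135100) = 2.494726

2.4947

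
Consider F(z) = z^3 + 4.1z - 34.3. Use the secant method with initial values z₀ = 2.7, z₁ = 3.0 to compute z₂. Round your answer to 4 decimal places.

2.8245

F(2.7) = -3.547000, F(3.0) = 5.000000
z₂ = 3.000000 − 5.000000·(3.000000 − 2.700000) / (5.000000 − (-3.547000)) = 3.000000 − (1.500000)/(8.547000) = 2.824500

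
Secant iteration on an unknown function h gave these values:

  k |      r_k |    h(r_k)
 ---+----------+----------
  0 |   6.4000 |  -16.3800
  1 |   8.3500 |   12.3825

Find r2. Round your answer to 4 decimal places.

7.5105

r2 = 8.3500 − 12.3825·(8.3500 − 6.4000) / (12.3825 − (-16.3800))
   = 8.3500 − (24.145875)/(28.762500) = 7.510508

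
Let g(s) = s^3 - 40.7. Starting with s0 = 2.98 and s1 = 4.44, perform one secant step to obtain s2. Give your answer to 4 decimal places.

3.3204

g(2.98) = -14.236408, g(4.44) = 46.828384
s2 = 4.440000 − 46.828384·(4.440000 − 2.980000) / (46.828384 − (-14.236408)) = 4.440000 − (68.369441)/(61.064792) = 3.320379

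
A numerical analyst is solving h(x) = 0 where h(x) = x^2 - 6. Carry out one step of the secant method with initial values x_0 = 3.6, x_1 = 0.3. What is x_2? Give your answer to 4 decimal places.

1.8154

h(3.6) = 6.960000, h(0.3) = -5.910000
x_2 = 0.300000 − (-5.910000)·(0.300000 − 3.600000) / (-5.910000 − 6.960000) = 0.300000 − (19.503000)/(-12.870000) = 1.815385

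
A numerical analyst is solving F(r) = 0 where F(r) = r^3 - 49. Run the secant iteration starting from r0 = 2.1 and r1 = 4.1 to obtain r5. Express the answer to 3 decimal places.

F(2.1) = -39.73900, F(4.1) = 19.92100
r2 = 4.10000 − 19.92100·(4.10000 − 2.10000) / (19.92100 − (-39.73900)) = 4.10000 − (39.84200)/(59.66000) = 3.43218
F(3.43218) = -8.56932
r3 = 3.43218 − (-8.56932)·(3.43218 − 4.10000) / (-8.56932 − 19.92100) = 3.43218 − (5.72274)/(-28.49032) = 3.63305
F(3.63305) = -1.04724
r4 = 3.63305 − (-1.04724)·(3.63305 − 3.43218) / (-1.04724 − (-8.56932)) = 3.63305 − (-0.21036)/(7.52208) = 3.66101
F(3.66101) = 0.06864
r5 = 3.66101 − 0.06864·(3.66101 − 3.63305) / (0.06864 − (-1.04724)) = 3.66101 − (0.00192)/(1.11588) = 3.65929

3.659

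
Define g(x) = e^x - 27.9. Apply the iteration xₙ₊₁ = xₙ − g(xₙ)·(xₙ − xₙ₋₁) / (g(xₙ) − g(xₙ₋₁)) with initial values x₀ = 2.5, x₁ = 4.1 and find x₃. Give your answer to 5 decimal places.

3.22159

g(2.5) = -15.7175060, g(4.1) = 32.4402876
x₂ = 4.1000000 − 32.4402876·(4.1000000 − 2.5000000) / (32.4402876 − (-15.7175060)) = 4.1000000 − (51.9044602)/(48.1577936) = 3.0222002
g(3.0222002) = -7.3635737
x₃ = 3.0222002 − (-7.3635737)·(3.0222002 − 4.1000000) / (-7.3635737 − 32.4402876) = 3.0222002 − (7.9364582)/(-39.8038613) = 3.2215894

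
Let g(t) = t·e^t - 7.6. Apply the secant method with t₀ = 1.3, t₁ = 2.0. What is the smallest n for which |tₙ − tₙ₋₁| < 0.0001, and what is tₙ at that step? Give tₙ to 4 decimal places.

g(1.3) = -2.829914, g(2.0) = 7.178112
t₂ = 2.000000 − 7.178112·(0.700000)/(10.008027) = 1.497935;  |Δ| = 0.502065
g(1.497935) = -0.900568
t₃ = 1.497935 − (-0.900568)·(-0.502065)/(-8.078680) = 1.553903;  |Δ| = 0.055968
g(1.553903) = -0.250206
t₄ = 1.553903 − (-0.250206)·(0.055968)/(0.650362) = 1.575434;  |Δ| = 0.021532
g(1.575434) = 0.013823
t₅ = 1.575434 − 0.013823·(0.021532)/(0.264029) = 1.574307;  |Δ| = 0.001127
g(1.574307) = -0.000197
t₆ = 1.574307 − (-0.000197)·(-0.001127)/(-0.014020) = 1.574323;  |Δ| = 0.000016
|t₆ − t₅| = 0.000016 < 0.0001

n = 6, tₙ = 1.5743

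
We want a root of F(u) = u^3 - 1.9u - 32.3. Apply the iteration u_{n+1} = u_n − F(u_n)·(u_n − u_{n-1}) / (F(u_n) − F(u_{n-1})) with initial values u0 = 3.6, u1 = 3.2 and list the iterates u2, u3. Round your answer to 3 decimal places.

F(3.6) = 7.51600, F(3.2) = -5.61200
u2 = 3.20000 − (-5.61200)·(3.20000 − 3.60000) / (-5.61200 − 7.51600) = 3.20000 − (2.24480)/(-13.12800) = 3.37099
F(3.37099) = -0.39828
u3 = 3.37099 − (-0.39828)·(3.37099 − 3.20000) / (-0.39828 − (-5.61200)) = 3.37099 − (-0.06810)/(5.21372) = 3.38406

3.371, 3.384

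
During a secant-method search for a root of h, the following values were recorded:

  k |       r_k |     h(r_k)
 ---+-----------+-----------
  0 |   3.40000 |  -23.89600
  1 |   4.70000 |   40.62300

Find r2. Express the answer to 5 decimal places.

r2 = 4.70000 − 40.62300·(4.70000 − 3.40000) / (40.62300 − (-23.89600))
   = 4.70000 − (52.8099000)/(64.5190000) = 3.8814830

3.88148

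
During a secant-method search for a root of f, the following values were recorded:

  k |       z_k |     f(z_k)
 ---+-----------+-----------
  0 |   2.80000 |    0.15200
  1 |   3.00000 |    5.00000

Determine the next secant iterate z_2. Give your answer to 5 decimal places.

z_2 = 3.00000 − 5.00000·(3.00000 − 2.80000) / (5.00000 − 0.15200)
   = 3.00000 − (1.0000000)/(4.8480000) = 2.7937294

2.79373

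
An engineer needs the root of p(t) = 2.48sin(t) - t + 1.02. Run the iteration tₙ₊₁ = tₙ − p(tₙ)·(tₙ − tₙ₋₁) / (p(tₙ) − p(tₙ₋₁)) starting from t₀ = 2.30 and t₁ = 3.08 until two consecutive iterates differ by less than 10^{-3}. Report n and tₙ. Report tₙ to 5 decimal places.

n = 5, tₙ = 2.50141

p(2.30) = 0.5693489, p(3.08) = -1.9073468
t₂ = 3.0800000 − (-1.9073468)·(0.7800000)/(-2.4766957) = 2.4793083;  |Δ| = 0.6006917
p(2.4793083) = 0.0656929
t₃ = 2.4793083 − 0.0656929·(-0.6006917)/(1.9730397) = 2.4993085;  |Δ| = 0.0200002
p(2.4993085) = 0.0062759
t₄ = 2.4993085 − 0.0062759·(0.0200002)/(-0.0594170) = 2.5014210;  |Δ| = 0.0021125
p(2.5014210) = -0.0000350
t₅ = 2.5014210 − (-0.0000350)·(0.0021125)/(-0.0063109) = 2.5014093;  |Δ| = 0.0000117
|t₅ − t₄| = 0.0000117 < 10^{-3}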